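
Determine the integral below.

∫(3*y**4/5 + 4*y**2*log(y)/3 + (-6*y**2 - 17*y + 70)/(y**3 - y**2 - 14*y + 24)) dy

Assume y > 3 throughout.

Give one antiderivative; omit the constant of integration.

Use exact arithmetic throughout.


Answer: 3*y**5/25 + 4*y**3*log(y)/9 - 4*y**3/27 - 5*log(y - 3) - 2*log(y - 2) + log(y + 4).


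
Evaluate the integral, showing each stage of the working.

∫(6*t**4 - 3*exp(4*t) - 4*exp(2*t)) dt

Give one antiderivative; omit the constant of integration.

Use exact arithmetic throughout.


Step 1. Rewrite: now ∫(6*t**4) dt + ∫(-4*exp(2*t)) dt + ∫(-3*exp(4*t)) dt.
Step 2. Evaluate the standard form: now -2*exp(2*t) + ∫(6*t**4) dt + ∫(-3*exp(4*t)) dt.
Step 3. Evaluate the standard form: now -3*exp(4*t)/4 - 2*exp(2*t) + ∫(6*t**4) dt.
Step 4. Evaluate the standard form: now 6*t**5/5 - 3*exp(4*t)/4 - 2*exp(2*t).
Answer: 6*t**5/5 - 3*exp(4*t)/4 - 2*exp(2*t).


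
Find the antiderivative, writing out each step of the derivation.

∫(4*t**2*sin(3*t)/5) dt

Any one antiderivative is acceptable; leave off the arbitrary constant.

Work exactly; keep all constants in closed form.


Step 1. Integrate ∫(4*t**2*sin(3*t)/5) dt by parts with u = t**2, dv = (4*sin(3*t)/5) dt, so v = -4*cos(3*t)/15: now -4*t**2*cos(3*t)/15 + ∫(8*t*cos(3*t)/15) dt.
Step 2. Integrate ∫(8*t*cos(3*t)/15) dt by parts with u = t, dv = (8*cos(3*t)/15) dt, so v = 8*sin(3*t)/45: now -4*t**2*cos(3*t)/15 + 8*t*sin(3*t)/45 + ∫(-8*sin(3*t)/45) dt.
Step 3. Evaluate the standard form: now -4*t**2*cos(3*t)/15 + 8*t*sin(3*t)/45 + 8*cos(3*t)/135.
Answer: -4*t**2*cos(3*t)/15 + 8*t*sin(3*t)/45 + 8*cos(3*t)/135.


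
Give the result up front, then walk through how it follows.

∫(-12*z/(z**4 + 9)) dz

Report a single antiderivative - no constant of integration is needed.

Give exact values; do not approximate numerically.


The answer is -2*atan(z**2/3).
Step 1. Substitute u = z**2, turning ∫(-12*z/(z**4 + 9)) dz into ∫(-6/(u**2 + 9)) du: now ∫(-6/(u**2 + 9)) du.
Step 2. Evaluate the standard form: now -2*atan(u/3).
Step 3. Substitute back u = z**2: now -2*atan(z**2/3).
Answer: -2*atan(z**2/3).


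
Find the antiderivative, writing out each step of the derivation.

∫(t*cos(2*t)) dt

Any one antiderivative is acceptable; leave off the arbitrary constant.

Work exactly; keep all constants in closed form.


Step 1. Integrate ∫(t*cos(2*t)) dt by parts with u = t, dv = (cos(2*t)) dt, so v = sin(2*t)/2: now t*sin(2*t)/2 + ∫(-sin(2*t)/2) dt.
Step 2. Evaluate the standard form: now t*sin(2*t)/2 + cos(2*t)/4.
Answer: t*sin(2*t)/2 + cos(2*t)/4.


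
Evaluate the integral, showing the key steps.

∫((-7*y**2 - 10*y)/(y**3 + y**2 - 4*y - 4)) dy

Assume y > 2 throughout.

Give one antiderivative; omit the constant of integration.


Step 1. Decompose ∫((-7*y**2 - 10*y)/(y**3 + y**2 - 4*y - 4)) dy by partial fractions, (-7*y**2 - 10*y)/(y**3 + y**2 - 4*y - 4) = -2/(y + 2) - 1/(y + 1) - 4/(y - 2): now ∫(-4/(y - 2)) dy + ∫(-1/(y + 1)) dy + ∫(-2/(y + 2)) dy.
Step 2. Evaluate the standard form [assuming y > 2]: now -4*log(y - 2) + ∫(-1/(y + 1)) dy + ∫(-2/(y + 2)) dy.
Step 3. Evaluate the standard form [assuming y > -2]: now -4*log(y - 2) - 2*log(y + 2) + ∫(-1/(y + 1)) dy.
Step 4. Evaluate the standard form [assuming y > -1]: now -4*log(y - 2) - log(y + 1) - 2*log(y + 2).
Answer: -4*log(y - 2) - log(y + 1) - 2*log(y + 2).


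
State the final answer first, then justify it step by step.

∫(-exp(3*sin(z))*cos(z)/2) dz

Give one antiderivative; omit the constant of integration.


The answer is -exp(3*sin(z))/6.
Step 1. Substitute u = sin(z), turning ∫(-exp(3*sin(z))*cos(z)/2) dz into ∫(-exp(3*u)/2) du: now ∫(-exp(3*u)/2) du.
Step 2. Evaluate the standard form: now -exp(3*u)/6.
Step 3. Substitute back u = sin(z): now -exp(3*sin(z))/6.
Answer: -exp(3*sin(z))/6.


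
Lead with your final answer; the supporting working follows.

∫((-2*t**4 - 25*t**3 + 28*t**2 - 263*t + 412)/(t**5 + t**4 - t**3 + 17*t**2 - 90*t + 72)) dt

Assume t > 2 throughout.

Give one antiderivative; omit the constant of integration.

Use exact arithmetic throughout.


The answer is -3*log(t - 2) - 3*log(t - 1) + 4*log(t + 4) + 2*atan(t/3)/3.
Step 1. Decompose ∫((-2*t**4 - 25*t**3 + 28*t**2 - 263*t + 412)/(t**5 + t**4 - t**3 + 17*t**2 - 90*t + 72)) dt by partial fractions, (-2*t**4 - 25*t**3 + 28*t**2 - 263*t + 412)/(t**5 + t**4 - t**3 + 17*t**2 - 90*t + 72) = 2/(t**2 + 9) + 4/(t + 4) - 3/(t - 1) - 3/(t - 2): now ∫(-3/(t - 2)) dt + ∫(-3/(t - 1)) dt + ∫(4/(t + 4)) dt + ∫(2/(t**2 + 9)) dt.
Step 2. Evaluate the standard form [assuming t > 1]: now -3*log(t - 1) + ∫(-3/(t - 2)) dt + ∫(4/(t + 4)) dt + ∫(2/(t**2 + 9)) dt.
Step 3. Evaluate the standard form [assuming t > 2]: now -3*log(t - 2) - 3*log(t - 1) + ∫(4/(t + 4)) dt + ∫(2/(t**2 + 9)) dt.
Step 4. Evaluate the standard form [assuming t > -4]: now -3*log(t - 2) - 3*log(t - 1) + 4*log(t + 4) + ∫(2/(t**2 + 9)) dt.
Step 5. Evaluate the standard form: now -3*log(t - 2) - 3*log(t - 1) + 4*log(t + 4) + 2*atan(t/3)/3.
Answer: -3*log(t - 2) - 3*log(t - 1) + 4*log(t + 4) + 2*atan(t/3)/3.


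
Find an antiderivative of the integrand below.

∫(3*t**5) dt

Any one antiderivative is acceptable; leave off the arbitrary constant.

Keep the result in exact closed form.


Answer: t**6/2.


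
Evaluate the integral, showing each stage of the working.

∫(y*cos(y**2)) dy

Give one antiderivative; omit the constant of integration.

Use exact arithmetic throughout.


Step 1. Substitute u = y**2, turning ∫(y*cos(y**2)) dy into ∫(cos(u)/2) du: now ∫(cos(u)/2) du.
Step 2. Evaluate the standard form: now sin(u)/2.
Step 3. Substitute back u = y**2: now sin(y**2)/2.
Answer: sin(y**2)/2.


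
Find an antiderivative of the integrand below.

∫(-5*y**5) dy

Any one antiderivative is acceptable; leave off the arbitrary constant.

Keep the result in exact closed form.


Answer: -5*y**6/6.


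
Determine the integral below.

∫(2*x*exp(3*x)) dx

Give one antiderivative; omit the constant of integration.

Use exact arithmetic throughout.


Answer: 2*x*exp(3*x)/3 - 2*exp(3*x)/9.


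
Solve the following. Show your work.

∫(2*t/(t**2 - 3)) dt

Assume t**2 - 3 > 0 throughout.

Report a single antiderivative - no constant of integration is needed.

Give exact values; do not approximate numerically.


Step 1. Substitute u = t**2 - 3, turning ∫(2*t/(t**2 - 3)) dt into ∫(1/u) du: now ∫(1/u) du.
Step 2. Evaluate the standard form [assuming u > 0]: now log(u).
Step 3. Substitute back u = t**2 - 3: now log(t**2 - 3).
Answer: log(t**2 - 3).


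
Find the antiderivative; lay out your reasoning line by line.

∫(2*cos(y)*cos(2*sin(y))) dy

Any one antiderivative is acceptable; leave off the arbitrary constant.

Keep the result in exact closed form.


Step 1. Substitute u = sin(y), turning ∫(2*cos(y)*cos(2*sin(y))) dy into ∫(2*cos(2*u)) du: now ∫(2*cos(2*u)) du.
Step 2. Evaluate the standard form: now sin(2*u).
Step 3. Substitute back u = sin(y): now sin(2*sin(y)).
Answer: sin(2*sin(y)).


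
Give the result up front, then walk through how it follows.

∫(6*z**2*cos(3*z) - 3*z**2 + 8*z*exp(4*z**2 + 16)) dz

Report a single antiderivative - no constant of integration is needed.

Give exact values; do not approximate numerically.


The answer is -z**3 + 2*z**2*sin(3*z) + 4*z*cos(3*z)/3 + exp(4*z**2 + 16) - 4*sin(3*z)/9.
Step 1. Rewrite: now ∫(-3*z**2) dz + ∫(8*z*exp(4*z**2 + 16)) dz + ∫(6*z**2*cos(3*z)) dz.
Step 2. Evaluate the standard form: now -z**3 + ∫(8*z*exp(4*z**2 + 16)) dz + ∫(6*z**2*cos(3*z)) dz.
Step 3. Substitute u = z**2 + 4, turning ∫(8*z*exp(4*z**2 + 16)) dz into ∫(4*exp(4*u)) du: now -z**3 + ∫(6*z**2*cos(3*z)) dz + ∫(4*exp(4*u)) du.
Step 4. Evaluate the standard form: now -z**3 + exp(4*u) + ∫(6*z**2*cos(3*z)) dz.
Step 5. Substitute back u = z**2 + 4: now -z**3 + exp(4*z**2 + 16) + ∫(6*z**2*cos(3*z)) dz.
Step 6. Integrate ∫(6*z**2*cos(3*z)) dz by parts with u = z**2, dv = (6*cos(3*z)) dz, so v = 2*sin(3*z): now -z**3 + 2*z**2*sin(3*z) + exp(4*z**2 + 16) + ∫(-4*z*sin(3*z)) dz.
Step 7. Integrate ∫(-4*z*sin(3*z)) dz by parts with u = z, dv = (-4*sin(3*z)) dz, so v = 4*cos(3*z)/3: now -z**3 + 2*z**2*sin(3*z) + 4*z*cos(3*z)/3 + exp(4*z**2 + 16) + ∫(-4*cos(3*z)/3) dz.
Step 8. Evaluate the standard form: now -z**3 + 2*z**2*sin(3*z) + 4*z*cos(3*z)/3 + exp(4*z**2 + 16) - 4*sin(3*z)/9.
Answer: -z**3 + 2*z**2*sin(3*z) + 4*z*cos(3*z)/3 + exp(4*z**2 + 16) - 4*sin(3*z)/9.


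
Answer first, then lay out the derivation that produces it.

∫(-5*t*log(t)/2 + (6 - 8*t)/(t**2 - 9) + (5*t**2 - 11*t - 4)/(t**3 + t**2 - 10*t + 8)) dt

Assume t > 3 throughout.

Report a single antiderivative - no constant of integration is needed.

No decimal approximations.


The answer is -5*t**2*log(t)/4 + 5*t**2/8 - 3*log(t - 3) - log(t - 2) + 2*log(t - 1) - 5*log(t + 3) + 4*log(t + 4).
Step 1. Rewrite: now ∫(-5*t*log(t)/2) dt + ∫((6 - 8*t)/(t**2 - 9)) dt + ∫((5*t**2 - 11*t - 4)/(t**3 + t**2 - 10*t + 8)) dt.
Step 2. Decompose ∫((5*t**2 - 11*t - 4)/(t**3 + t**2 - 10*t + 8)) dt by partial fractions, (5*t**2 - 11*t - 4)/(t**3 + t**2 - 10*t + 8) = 4/(t + 4) + 2/(t - 1) - 1/(t - 2): now ∫(-5*t*log(t)/2) dt + ∫((6 - 8*t)/(t**2 - 9)) dt + ∫(-1/(t - 2)) dt + ∫(2/(t - 1)) dt + ∫(4/(t + 4)) dt.
Step 3. Evaluate the standard form [assuming t > 1]: now 2*log(t - 1) + ∫(-5*t*log(t)/2) dt + ∫((6 - 8*t)/(t**2 - 9)) dt + ∫(-1/(t - 2)) dt + ∫(4/(t + 4)) dt.
Step 4. Evaluate the standard form [assuming t > 2]: now -log(t - 2) + 2*log(t - 1) + ∫(-5*t*log(t)/2) dt + ∫((6 - 8*t)/(t**2 - 9)) dt + ∫(4/(t + 4)) dt.
Step 5. Evaluate the standard form [assuming t > -4]: now -log(t - 2) + 2*log(t - 1) + 4*log(t + 4) + ∫(-5*t*log(t)/2) dt + ∫((6 - 8*t)/(t**2 - 9)) dt.
Step 6. Integrate ∫(-5*t*log(t)/2) dt by parts with u = log(t), dv = (-5*t/2) dt, so v = -5*t**2/4 [assuming t > 0]: now -5*t**2*log(t)/4 - log(t - 2) + 2*log(t - 1) + 4*log(t + 4) + ∫(5*t/4) dt + ∫((6 - 8*t)/(t**2 - 9)) dt.
Step 7. Evaluate the standard form: now -5*t**2*log(t)/4 + 5*t**2/8 - log(t - 2) + 2*log(t - 1) + 4*log(t + 4) + ∫((6 - 8*t)/(t**2 - 9)) dt.
Step 8. Decompose ∫((6 - 8*t)/(t**2 - 9)) dt by partial fractions, (6 - 8*t)/(t**2 - 9) = -5/(t + 3) - 3/(t - 3): now -5*t**2*log(t)/4 + 5*t**2/8 - log(t - 2) + 2*log(t - 1) + 4*log(t + 4) + ∫(-3/(t - 3)) dt + ∫(-5/(t + 3)) dt.
Step 9. Evaluate the standard form [assuming t > -3]: now -5*t**2*log(t)/4 + 5*t**2/8 - log(t - 2) + 2*log(t - 1) - 5*log(t + 3) + 4*log(t + 4) + ∫(-3/(t - 3)) dt.
Step 10. Evaluate the standard form [assuming t > 3]: now -5*t**2*log(t)/4 + 5*t**2/8 - 3*log(t - 3) - log(t - 2) + 2*log(t - 1) - 5*log(t + 3) + 4*log(t + 4).
Answer: -5*t**2*log(t)/4 + 5*t**2/8 - 3*log(t - 3) - log(t - 2) + 2*log(t - 1) - 5*log(t + 3) + 4*log(t + 4).


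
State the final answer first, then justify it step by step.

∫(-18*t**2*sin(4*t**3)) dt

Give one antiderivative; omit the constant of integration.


The answer is 3*cos(4*t**3)/2.
Step 1. Substitute u = t**3, turning ∫(-18*t**2*sin(4*t**3)) dt into ∫(-6*sin(4*u)) du: now ∫(-6*sin(4*u)) du.
Step 2. Evaluate the standard form: now 3*cos(4*u)/2.
Step 3. Substitute back u = t**3: now 3*cos(4*t**3)/2.
Answer: 3*cos(4*t**3)/2.


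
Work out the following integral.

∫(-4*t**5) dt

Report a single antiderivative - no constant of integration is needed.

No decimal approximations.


Answer: -2*t**6/3.


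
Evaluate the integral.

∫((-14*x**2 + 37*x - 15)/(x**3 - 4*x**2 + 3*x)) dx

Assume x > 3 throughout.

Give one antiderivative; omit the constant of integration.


Answer: -5*log(x) - 5*log(x - 3) - 4*log(x - 1).


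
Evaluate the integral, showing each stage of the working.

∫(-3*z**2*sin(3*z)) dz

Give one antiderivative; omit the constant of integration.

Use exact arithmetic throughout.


Step 1. Integrate ∫(-3*z**2*sin(3*z)) dz by parts with u = z**2, dv = (-3*sin(3*z)) dz, so v = cos(3*z): now z**2*cos(3*z) + ∫(-2*z*cos(3*z)) dz.
Step 2. Integrate ∫(-2*z*cos(3*z)) dz by parts with u = z, dv = (-2*cos(3*z)) dz, so v = -2*sin(3*z)/3: now z**2*cos(3*z) - 2*z*sin(3*z)/3 + ∫(2*sin(3*z)/3) dz.
Step 3. Evaluate the standard form: now z**2*cos(3*z) - 2*z*sin(3*z)/3 - 2*cos(3*z)/9.
Answer: z**2*cos(3*z) - 2*z*sin(3*z)/3 - 2*cos(3*z)/9.


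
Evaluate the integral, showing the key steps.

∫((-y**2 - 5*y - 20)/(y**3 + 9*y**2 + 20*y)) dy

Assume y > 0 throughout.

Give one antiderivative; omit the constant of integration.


Step 1. Decompose ∫((-y**2 - 5*y - 20)/(y**3 + 9*y**2 + 20*y)) dy by partial fractions, (-y**2 - 5*y - 20)/(y**3 + 9*y**2 + 20*y) = -4/(y + 5) + 4/(y + 4) - 1/y: now ∫(-1/y) dy + ∫(4/(y + 4)) dy + ∫(-4/(y + 5)) dy.
Step 2. Evaluate the standard form [assuming y > -5]: now -4*log(y + 5) + ∫(-1/y) dy + ∫(4/(y + 4)) dy.
Step 3. Evaluate the standard form [assuming y > -4]: now 4*log(y + 4) - 4*log(y + 5) + ∫(-1/y) dy.
Step 4. Evaluate the standard form [assuming y > 0]: now -log(y) + 4*log(y + 4) - 4*log(y + 5).
Answer: -log(y) + 4*log(y + 4) - 4*log(y + 5).


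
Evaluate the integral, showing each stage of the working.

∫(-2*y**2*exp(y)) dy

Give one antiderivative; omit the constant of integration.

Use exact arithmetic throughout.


Step 1. Integrate ∫(-2*y**2*exp(y)) dy by parts with u = y**2, dv = (-2*exp(y)) dy, so v = -2*exp(y): now -2*y**2*exp(y) + ∫(4*y*exp(y)) dy.
Step 2. Integrate ∫(4*y*exp(y)) dy by parts with u = y, dv = (4*exp(y)) dy, so v = 4*exp(y): now -2*y**2*exp(y) + 4*y*exp(y) + ∫(-4*exp(y)) dy.
Step 3. Evaluate the standard form: now -2*y**2*exp(y) + 4*y*exp(y) - 4*exp(y).
Answer: -2*y**2*exp(y) + 4*y*exp(y) - 4*exp(y).


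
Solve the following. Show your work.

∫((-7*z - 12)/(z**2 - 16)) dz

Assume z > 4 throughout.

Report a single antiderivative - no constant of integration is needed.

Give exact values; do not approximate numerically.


Step 1. Decompose ∫((-7*z - 12)/(z**2 - 16)) dz by partial fractions, (-7*z - 12)/(z**2 - 16) = -2/(z + 4) - 5/(z - 4): now ∫(-5/(z - 4)) dz + ∫(-2/(z + 4)) dz.
Step 2. Evaluate the standard form [assuming z > -4]: now -2*log(z + 4) + ∫(-5/(z - 4)) dz.
Step 3. Evaluate the standard form [assuming z > 4]: now -5*log(z - 4) - 2*log(z + 4).
Answer: -5*log(z - 4) - 2*log(z + 4).


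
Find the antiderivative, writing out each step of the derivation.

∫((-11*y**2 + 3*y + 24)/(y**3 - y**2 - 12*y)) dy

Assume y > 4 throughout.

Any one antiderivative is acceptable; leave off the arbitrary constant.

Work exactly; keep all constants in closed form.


Step 1. Decompose ∫((-11*y**2 + 3*y + 24)/(y**3 - y**2 - 12*y)) dy by partial fractions, (-11*y**2 + 3*y + 24)/(y**3 - y**2 - 12*y) = -4/(y + 3) - 5/(y - 4) - 2/y: now ∫(-2/y) dy + ∫(-5/(y - 4)) dy + ∫(-4/(y + 3)) dy.
Step 2. Evaluate the standard form [assuming y > 0]: now -2*log(y) + ∫(-5/(y - 4)) dy + ∫(-4/(y + 3)) dy.
Step 3. Evaluate the standard form [assuming y > 4]: now -2*log(y) - 5*log(y - 4) + ∫(-4/(y + 3)) dy.
Step 4. Evaluate the standard form [assuming y > -3]: now -2*log(y) - 5*log(y - 4) - 4*log(y + 3).
Answer: -2*log(y) - 5*log(y - 4) - 4*log(y + 3).


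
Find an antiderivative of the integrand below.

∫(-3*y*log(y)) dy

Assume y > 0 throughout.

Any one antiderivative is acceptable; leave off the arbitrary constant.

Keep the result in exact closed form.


Answer: -3*y**2*log(y)/2 + 3*y**2/4.


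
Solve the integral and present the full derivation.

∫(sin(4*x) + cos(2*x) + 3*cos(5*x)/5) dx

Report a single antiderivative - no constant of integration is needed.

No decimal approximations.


Step 1. Rewrite: now ∫(sin(4*x)) dx + ∫(cos(2*x)) dx + ∫(3*cos(5*x)/5) dx.
Step 2. Evaluate the standard form: now 3*sin(5*x)/25 + ∫(sin(4*x)) dx + ∫(cos(2*x)) dx.
Step 3. Evaluate the standard form: now sin(2*x)/2 + 3*sin(5*x)/25 + ∫(sin(4*x)) dx.
Step 4. Evaluate the standard form: now sin(2*x)/2 + 3*sin(5*x)/25 - cos(4*x)/4.
Answer: sin(2*x)/2 + 3*sin(5*x)/25 - cos(4*x)/4.


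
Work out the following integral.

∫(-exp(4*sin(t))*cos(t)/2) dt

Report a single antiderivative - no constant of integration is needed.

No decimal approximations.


Answer: -exp(4*sin(t))/8.


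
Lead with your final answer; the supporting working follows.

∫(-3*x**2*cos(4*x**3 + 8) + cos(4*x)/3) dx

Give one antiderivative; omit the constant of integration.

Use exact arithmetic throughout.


The answer is sin(4*x)/12 - sin(4*x**3 + 8)/4.
Step 1. Rewrite: now ∫(-3*x**2*cos(4*x**3 + 8)) dx + ∫(cos(4*x)/3) dx.
Step 2. Substitute u = x**3 + 2, turning ∫(-3*x**2*cos(4*x**3 + 8)) dx into ∫(-cos(4*u)) du: now ∫(-cos(4*u)) du + ∫(cos(4*x)/3) dx.
Step 3. Evaluate the standard form: now -sin(4*u)/4 + ∫(cos(4*x)/3) dx.
Step 4. Substitute back u = x**3 + 2: now -sin(4*x**3 + 8)/4 + ∫(cos(4*x)/3) dx.
Step 5. Evaluate the standard form: now sin(4*x)/12 - sin(4*x**3 + 8)/4.
Answer: sin(4*x)/12 - sin(4*x**3 + 8)/4.


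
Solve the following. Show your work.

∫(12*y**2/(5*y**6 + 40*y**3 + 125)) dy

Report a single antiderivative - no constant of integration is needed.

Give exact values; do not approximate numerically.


Step 1. Substitute u = y**3 + 4, turning ∫(12*y**2/(5*y**6 + 40*y**3 + 125)) dy into ∫(4/(5*(u**2 + 9))) du: now ∫(4/(5*(u**2 + 9))) du.
Step 2. Evaluate the standard form: now 4*atan(u/3)/15.
Step 3. Substitute back u = y**3 + 4: now 4*atan(y**3/3 + 4/3)/15.
Answer: 4*atan(y**3/3 + 4/3)/15.


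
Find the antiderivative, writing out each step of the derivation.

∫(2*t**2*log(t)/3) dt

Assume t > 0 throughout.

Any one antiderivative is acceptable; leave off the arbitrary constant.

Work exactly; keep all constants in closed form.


Step 1. Integrate ∫(2*t**2*log(t)/3) dt by parts with u = log(t), dv = (2*t**2/3) dt, so v = 2*t**3/9 [assuming t > 0]: now 2*t**3*log(t)/9 + ∫(-2*t**2/9) dt.
Step 2. Evaluate the standard form: now 2*t**3*log(t)/9 - 2*t**3/27.
Answer: 2*t**3*log(t)/9 - 2*t**3/27.


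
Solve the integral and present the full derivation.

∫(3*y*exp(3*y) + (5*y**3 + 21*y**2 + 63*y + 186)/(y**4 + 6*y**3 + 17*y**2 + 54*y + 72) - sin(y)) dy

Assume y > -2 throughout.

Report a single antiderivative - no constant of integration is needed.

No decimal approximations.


Step 1. Rewrite: now ∫(3*y*exp(3*y)) dy + ∫((5*y**3 + 21*y**2 + 63*y + 186)/(y**4 + 6*y**3 + 17*y**2 + 54*y + 72)) dy + ∫(-sin(y)) dy.
Step 2. Decompose ∫((5*y**3 + 21*y**2 + 63*y + 186)/(y**4 + 6*y**3 + 17*y**2 + 54*y + 72)) dy by partial fractions, (5*y**3 + 21*y**2 + 63*y + 186)/(y**4 + 6*y**3 + 17*y**2 + 54*y + 72) = 3/(y**2 + 9) + 1/(y + 4) + 4/(y + 2): now ∫(3*y*exp(3*y)) dy + ∫(4/(y + 2)) dy + ∫(1/(y + 4)) dy + ∫(3/(y**2 + 9)) dy + ∫(-sin(y)) dy.
Step 3. Evaluate the standard form [assuming y > -4]: now log(y + 4) + ∫(3*y*exp(3*y)) dy + ∫(4/(y + 2)) dy + ∫(3/(y**2 + 9)) dy + ∫(-sin(y)) dy.
Step 4. Evaluate the standard form [assuming y > -2]: now 4*log(y + 2) + log(y + 4) + ∫(3*y*exp(3*y)) dy + ∫(3/(y**2 + 9)) dy + ∫(-sin(y)) dy.
Step 5. Evaluate the standard form: now 4*log(y + 2) + log(y + 4) + atan(y/3) + ∫(3*y*exp(3*y)) dy + ∫(-sin(y)) dy.
Step 6. Evaluate the standard form: now 4*log(y + 2) + log(y + 4) + cos(y) + atan(y/3) + ∫(3*y*exp(3*y)) dy.
Step 7. Integrate ∫(3*y*exp(3*y)) dy by parts with u = y, dv = (3*exp(3*y)) dy, so v = exp(3*y): now y*exp(3*y) + 4*log(y + 2) + log(y + 4) + cos(y) + atan(y/3) + ∫(-exp(3*y)) dy.
Step 8. Evaluate the standard form: now y*exp(3*y) - exp(3*y)/3 + 4*log(y + 2) + log(y + 4) + cos(y) + atan(y/3).
Answer: y*exp(3*y) - exp(3*y)/3 + 4*log(y + 2) + log(y + 4) + cos(y) + atan(y/3).


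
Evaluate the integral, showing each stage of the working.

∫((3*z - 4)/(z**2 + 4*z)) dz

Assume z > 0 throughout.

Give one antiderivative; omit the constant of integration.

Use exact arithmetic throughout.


Step 1. Decompose ∫((3*z - 4)/(z**2 + 4*z)) dz by partial fractions, (3*z - 4)/(z**2 + 4*z) = 4/(z + 4) - 1/z: now ∫(-1/z) dz + ∫(4/(z + 4)) dz.
Step 2. Evaluate the standard form [assuming z > -4]: now 4*log(z + 4) + ∫(-1/z) dz.
Step 3. Evaluate the standard form [assuming z > 0]: now -log(z) + 4*log(z + 4).
Answer: -log(z) + 4*log(z + 4).


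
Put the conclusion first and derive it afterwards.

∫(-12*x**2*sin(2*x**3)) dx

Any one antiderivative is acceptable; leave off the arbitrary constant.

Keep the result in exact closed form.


The answer is 2*cos(2*x**3).
Step 1. Substitute u = x**3, turning ∫(-12*x**2*sin(2*x**3)) dx into ∫(-4*sin(2*u)) du: now ∫(-4*sin(2*u)) du.
Step 2. Evaluate the standard form: now 2*cos(2*u).
Step 3. Substitute back u = x**3: now 2*cos(2*x**3).
Answer: 2*cos(2*x**3).


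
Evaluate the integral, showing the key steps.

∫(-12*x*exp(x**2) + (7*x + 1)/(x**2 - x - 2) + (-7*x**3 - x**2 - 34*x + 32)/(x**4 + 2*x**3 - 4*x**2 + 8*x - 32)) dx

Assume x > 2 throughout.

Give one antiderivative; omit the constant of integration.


Step 1. Rewrite: now ∫(-12*x*exp(x**2)) dx + ∫((7*x + 1)/(x**2 - x - 2)) dx + ∫((-7*x**3 - x**2 - 34*x + 32)/(x**4 + 2*x**3 - 4*x**2 + 8*x - 32)) dx.
Step 2. Decompose ∫((7*x + 1)/(x**2 - x - 2)) dx by partial fractions, (7*x + 1)/(x**2 - x - 2) = 2/(x + 1) + 5/(x - 2): now ∫(-12*x*exp(x**2)) dx + ∫((-7*x**3 - x**2 - 34*x + 32)/(x**4 + 2*x**3 - 4*x**2 + 8*x - 32)) dx + ∫(5/(x - 2)) dx + ∫(2/(x + 1)) dx.
Step 3. Evaluate the standard form [assuming x > -1]: now 2*log(x + 1) + ∫(-12*x*exp(x**2)) dx + ∫((-7*x**3 - x**2 - 34*x + 32)/(x**4 + 2*x**3 - 4*x**2 + 8*x - 32)) dx + ∫(5/(x - 2)) dx.
Step 4. Evaluate the standard form [assuming x > 2]: now 5*log(x - 2) + 2*log(x + 1) + ∫(-12*x*exp(x**2)) dx + ∫((-7*x**3 - x**2 - 34*x + 32)/(x**4 + 2*x**3 - 4*x**2 + 8*x - 32)) dx.
Step 5. Decompose ∫((-7*x**3 - x**2 - 34*x + 32)/(x**4 + 2*x**3 - 4*x**2 + 8*x - 32)) dx by partial fractions, (-7*x**3 - x**2 - 34*x + 32)/(x**4 + 2*x**3 - 4*x**2 + 8*x - 32) = -3/(x**2 + 4) - 5/(x + 4) - 2/(x - 2): now 5*log(x - 2) + 2*log(x + 1) + ∫(-12*x*exp(x**2)) dx + ∫(-2/(x - 2)) dx + ∫(-5/(x + 4)) dx + ∫(-3/(x**2 + 4)) dx.
Step 6. Evaluate the standard form [assuming x > 2]: now 3*log(x - 2) + 2*log(x + 1) + ∫(-12*x*exp(x**2)) dx + ∫(-5/(x + 4)) dx + ∫(-3/(x**2 + 4)) dx.
Step 7. Evaluate the standard form [assuming x > -4]: now 3*log(x - 2) + 2*log(x + 1) - 5*log(x + 4) + ∫(-12*x*exp(x**2)) dx + ∫(-3/(x**2 + 4)) dx.
Step 8. Evaluate the standard form: now 3*log(x - 2) + 2*log(x + 1) - 5*log(x + 4) - 3*atan(x/2)/2 + ∫(-12*x*exp(x**2)) dx.
Step 9. Substitute u = x**2, turning ∫(-12*x*exp(x**2)) dx into ∫(-6*exp(u)) du: now 3*log(x - 2) + 2*log(x + 1) - 5*log(x + 4) - 3*atan(x/2)/2 + ∫(-6*exp(u)) du.
Step 10. Evaluate the standard form: now -6*exp(u) + 3*log(x - 2) + 2*log(x + 1) - 5*log(x + 4) - 3*atan(x/2)/2.
Step 11. Substitute back u = x**2: now -6*exp(x**2) + 3*log(x - 2) + 2*log(x + 1) - 5*log(x + 4) - 3*atan(x/2)/2.
Answer: -6*exp(x**2) + 3*log(x - 2) + 2*log(x + 1) - 5*log(x + 4) - 3*atan(x/2)/2.


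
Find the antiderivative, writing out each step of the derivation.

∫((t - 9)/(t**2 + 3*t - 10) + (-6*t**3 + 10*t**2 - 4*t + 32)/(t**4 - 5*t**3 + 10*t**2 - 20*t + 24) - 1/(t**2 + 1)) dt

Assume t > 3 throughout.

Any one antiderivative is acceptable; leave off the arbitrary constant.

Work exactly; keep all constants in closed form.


Step 1. Rewrite: now ∫((t - 9)/(t**2 + 3*t - 10)) dt + ∫((-6*t**3 + 10*t**2 - 4*t + 32)/(t**4 - 5*t**3 + 10*t**2 - 20*t + 24)) dt + ∫(-1/(t**2 + 1)) dt.
Step 2. Decompose ∫((t - 9)/(t**2 + 3*t - 10)) dt by partial fractions, (t - 9)/(t**2 + 3*t - 10) = 2/(t + 5) - 1/(t - 2): now ∫((-6*t**3 + 10*t**2 - 4*t + 32)/(t**4 - 5*t**3 + 10*t**2 - 20*t + 24)) dt + ∫(-1/(t - 2)) dt + ∫(2/(t + 5)) dt + ∫(-1/(t**2 + 1)) dt.
Step 3. Evaluate the standard form [assuming t > -5]: now 2*log(t + 5) + ∫((-6*t**3 + 10*t**2 - 4*t + 32)/(t**4 - 5*t**3 + 10*t**2 - 20*t + 24)) dt + ∫(-1/(t - 2)) dt + ∫(-1/(t**2 + 1)) dt.
Step 4. Evaluate the standard form [assuming t > 2]: now -log(t - 2) + 2*log(t + 5) + ∫((-6*t**3 + 10*t**2 - 4*t + 32)/(t**4 - 5*t**3 + 10*t**2 - 20*t + 24)) dt + ∫(-1/(t**2 + 1)) dt.
Step 5. Decompose ∫((-6*t**3 + 10*t**2 - 4*t + 32)/(t**4 - 5*t**3 + 10*t**2 - 20*t + 24)) dt by partial fractions, (-6*t**3 + 10*t**2 - 4*t + 32)/(t**4 - 5*t**3 + 10*t**2 - 20*t + 24) = -4/(t**2 + 4) - 2/(t - 2) - 4/(t - 3): now -log(t - 2) + 2*log(t + 5) + ∫(-4/(t - 3)) dt + ∫(-2/(t - 2)) dt + ∫(-1/(t**2 + 1)) dt + ∫(-4/(t**2 + 4)) dt.
Step 6. Evaluate the standard form [assuming t > 3]: now -4*log(t - 3) - log(t - 2) + 2*log(t + 5) + ∫(-2/(t - 2)) dt + ∫(-1/(t**2 + 1)) dt + ∫(-4/(t**2 + 4)) dt.
Step 7. Evaluate the standard form [assuming t > 2]: now -4*log(t - 3) - 3*log(t - 2) + 2*log(t + 5) + ∫(-1/(t**2 + 1)) dt + ∫(-4/(t**2 + 4)) dt.
Step 8. Evaluate the standard form: now -4*log(t - 3) - 3*log(t - 2) + 2*log(t + 5) - 2*atan(t/2) + ∫(-1/(t**2 + 1)) dt.
Step 9. Evaluate the standard form: now -4*log(t - 3) - 3*log(t - 2) + 2*log(t + 5) - 2*atan(t/2) - atan(t).
Answer: -4*log(t - 3) - 3*log(t - 2) + 2*log(t + 5) - 2*atan(t/2) - atan(t).


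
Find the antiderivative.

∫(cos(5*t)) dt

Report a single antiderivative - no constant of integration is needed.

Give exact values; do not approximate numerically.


Answer: sin(5*t)/5.


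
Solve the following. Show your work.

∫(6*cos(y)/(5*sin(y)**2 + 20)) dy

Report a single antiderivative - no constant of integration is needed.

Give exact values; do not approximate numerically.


Step 1. Substitute u = sin(y), turning ∫(6*cos(y)/(5*sin(y)**2 + 20)) dy into ∫(6/(5*(u**2 + 4))) du: now ∫(6/(5*(u**2 + 4))) du.
Step 2. Evaluate the standard form: now 3*atan(u/2)/5.
Step 3. Substitute back u = sin(y): now 3*atan(sin(y)/2)/5.
Answer: 3*atan(sin(y)/2)/5.


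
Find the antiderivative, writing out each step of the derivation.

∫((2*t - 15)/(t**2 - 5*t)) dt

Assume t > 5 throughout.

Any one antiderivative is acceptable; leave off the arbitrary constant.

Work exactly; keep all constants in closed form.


Step 1. Decompose ∫((2*t - 15)/(t**2 - 5*t)) dt by partial fractions, (2*t - 15)/(t**2 - 5*t) = -1/(t - 5) + 3/t: now ∫(3/t) dt + ∫(-1/(t - 5)) dt.
Step 2. Evaluate the standard form [assuming t > 5]: now -log(t - 5) + ∫(3/t) dt.
Step 3. Evaluate the standard form [assuming t > 0]: now 3*log(t) - log(t - 5).
Answer: 3*log(t) - log(t - 5).


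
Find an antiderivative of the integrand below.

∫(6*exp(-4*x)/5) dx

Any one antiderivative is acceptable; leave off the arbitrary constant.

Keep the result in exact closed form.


Answer: -3*exp(-4*x)/10.


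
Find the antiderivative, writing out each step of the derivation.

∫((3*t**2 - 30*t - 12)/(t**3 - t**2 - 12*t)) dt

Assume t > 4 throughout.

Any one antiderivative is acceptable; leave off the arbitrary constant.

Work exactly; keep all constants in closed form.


Step 1. Decompose ∫((3*t**2 - 30*t - 12)/(t**3 - t**2 - 12*t)) dt by partial fractions, (3*t**2 - 30*t - 12)/(t**3 - t**2 - 12*t) = 5/(t + 3) - 3/(t - 4) + 1/t: now ∫(1/t) dt + ∫(-3/(t - 4)) dt + ∫(5/(t + 3)) dt.
Step 2. Evaluate the standard form [assuming t > 4]: now -3*log(t - 4) + ∫(1/t) dt + ∫(5/(t + 3)) dt.
Step 3. Evaluate the standard form [assuming t > -3]: now -3*log(t - 4) + 5*log(t + 3) + ∫(1/t) dt.
Step 4. Evaluate the standard form [assuming t > 0]: now log(t) - 3*log(t - 4) + 5*log(t + 3).
Answer: log(t) - 3*log(t - 4) + 5*log(t + 3).


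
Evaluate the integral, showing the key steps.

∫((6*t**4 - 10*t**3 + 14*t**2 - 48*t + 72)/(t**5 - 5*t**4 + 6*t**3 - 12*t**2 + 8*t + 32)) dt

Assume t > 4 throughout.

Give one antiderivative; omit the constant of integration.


Step 1. Decompose ∫((6*t**4 - 10*t**3 + 14*t**2 - 48*t + 72)/(t**5 - 5*t**4 + 6*t**3 - 12*t**2 + 8*t + 32)) dt by partial fractions, (6*t**4 - 10*t**3 + 14*t**2 - 48*t + 72)/(t**5 - 5*t**4 + 6*t**3 - 12*t**2 + 8*t + 32) = 4/(t**2 + 4) + 2/(t + 1) - 1/(t - 2) + 5/(t - 4): now ∫(5/(t - 4)) dt + ∫(-1/(t - 2)) dt + ∫(2/(t + 1)) dt + ∫(4/(t**2 + 4)) dt.
Step 2. Evaluate the standard form [assuming t > -1]: now 2*log(t + 1) + ∫(5/(t - 4)) dt + ∫(-1/(t - 2)) dt + ∫(4/(t**2 + 4)) dt.
Step 3. Evaluate the standard form [assuming t > 2]: now -log(t - 2) + 2*log(t + 1) + ∫(5/(t - 4)) dt + ∫(4/(t**2 + 4)) dt.
Step 4. Evaluate the standard form [assuming t > 4]: now 5*log(t - 4) - log(t - 2) + 2*log(t + 1) + ∫(4/(t**2 + 4)) dt.
Step 5. Evaluate the standard form: now 5*log(t - 4) - log(t - 2) + 2*log(t + 1) + 2*atan(t/2).
Answer: 5*log(t - 4) - log(t - 2) + 2*log(t + 1) + 2*atan(t/2).


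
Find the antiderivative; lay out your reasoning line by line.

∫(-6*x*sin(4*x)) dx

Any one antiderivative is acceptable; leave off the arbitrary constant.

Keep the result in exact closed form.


Step 1. Integrate ∫(-6*x*sin(4*x)) dx by parts with u = x, dv = (-6*sin(4*x)) dx, so v = 3*cos(4*x)/2: now 3*x*cos(4*x)/2 + ∫(-3*cos(4*x)/2) dx.
Step 2. Evaluate the standard form: now 3*x*cos(4*x)/2 - 3*sin(4*x)/8.
Answer: 3*x*cos(4*x)/2 - 3*sin(4*x)/8.


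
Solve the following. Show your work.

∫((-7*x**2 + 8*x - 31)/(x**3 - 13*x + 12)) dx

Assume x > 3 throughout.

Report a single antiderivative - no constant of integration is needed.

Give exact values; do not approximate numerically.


Step 1. Decompose ∫((-7*x**2 + 8*x - 31)/(x**3 - 13*x + 12)) dx by partial fractions, (-7*x**2 + 8*x - 31)/(x**3 - 13*x + 12) = -5/(x + 4) + 3/(x - 1) - 5/(x - 3): now ∫(-5/(x - 3)) dx + ∫(3/(x - 1)) dx + ∫(-5/(x + 4)) dx.
Step 2. Evaluate the standard form [assuming x > 1]: now 3*log(x - 1) + ∫(-5/(x - 3)) dx + ∫(-5/(x + 4)) dx.
Step 3. Evaluate the standard form [assuming x > -4]: now 3*log(x - 1) - 5*log(x + 4) + ∫(-5/(x - 3)) dx.
Step 4. Evaluate the standard form [assuming x > 3]: now -5*log(x - 3) + 3*log(x - 1) - 5*log(x + 4).
Answer: -5*log(x - 3) + 3*log(x - 1) - 5*log(x + 4).


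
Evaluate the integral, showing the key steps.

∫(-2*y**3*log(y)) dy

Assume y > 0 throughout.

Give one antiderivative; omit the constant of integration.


Step 1. Integrate ∫(-2*y**3*log(y)) dy by parts with u = log(y), dv = (-2*y**3) dy, so v = -y**4/2 [assuming y > 0]: now -y**4*log(y)/2 + ∫(y**3/2) dy.
Step 2. Evaluate the standard form: now -y**4*log(y)/2 + y**4/8.
Answer: -y**4*log(y)/2 + y**4/8.


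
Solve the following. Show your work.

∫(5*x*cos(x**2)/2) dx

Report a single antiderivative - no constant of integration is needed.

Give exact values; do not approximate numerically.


Step 1. Substitute u = x**2, turning ∫(5*x*cos(x**2)/2) dx into ∫(5*cos(u)/4) du: now ∫(5*cos(u)/4) du.
Step 2. Evaluate the standard form: now 5*sin(u)/4.
Step 3. Substitute back u = x**2: now 5*sin(x**2)/4.
Answer: 5*sin(x**2)/4.


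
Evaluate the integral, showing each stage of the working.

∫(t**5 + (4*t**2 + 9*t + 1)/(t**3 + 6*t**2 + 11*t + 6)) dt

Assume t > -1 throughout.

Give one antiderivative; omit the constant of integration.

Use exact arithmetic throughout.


Step 1. Rewrite: now ∫(t**5) dt + ∫((4*t**2 + 9*t + 1)/(t**3 + 6*t**2 + 11*t + 6)) dt.
Step 2. Decompose ∫((4*t**2 + 9*t + 1)/(t**3 + 6*t**2 + 11*t + 6)) dt by partial fractions, (4*t**2 + 9*t + 1)/(t**3 + 6*t**2 + 11*t + 6) = 5/(t + 3) + 1/(t + 2) - 2/(t + 1): now ∫(t**5) dt + ∫(-2/(t + 1)) dt + ∫(1/(t + 2)) dt + ∫(5/(t + 3)) dt.
Step 3. Evaluate the standard form [assuming t > -1]: now -2*log(t + 1) + ∫(t**5) dt + ∫(1/(t + 2)) dt + ∫(5/(t + 3)) dt.
Step 4. Evaluate the standard form [assuming t > -3]: now -2*log(t + 1) + 5*log(t + 3) + ∫(t**5) dt + ∫(1/(t + 2)) dt.
Step 5. Evaluate the standard form [assuming t > -2]: now -2*log(t + 1) + log(t + 2) + 5*log(t + 3) + ∫(t**5) dt.
Step 6. Evaluate the standard form: now t**6/6 - 2*log(t + 1) + log(t + 2) + 5*log(t + 3).
Answer: t**6/6 - 2*log(t + 1) + log(t + 2) + 5*log(t + 3).


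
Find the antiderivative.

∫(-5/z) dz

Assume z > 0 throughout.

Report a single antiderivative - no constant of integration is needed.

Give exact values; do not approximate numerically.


Answer: -5*log(z).


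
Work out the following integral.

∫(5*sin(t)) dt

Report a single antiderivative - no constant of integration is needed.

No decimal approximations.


Answer: -5*cos(t).


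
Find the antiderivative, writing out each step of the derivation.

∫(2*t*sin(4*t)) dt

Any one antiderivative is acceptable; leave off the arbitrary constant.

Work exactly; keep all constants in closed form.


Step 1. Integrate ∫(2*t*sin(4*t)) dt by parts with u = t, dv = (2*sin(4*t)) dt, so v = -cos(4*t)/2: now -t*cos(4*t)/2 + ∫(cos(4*t)/2) dt.
Step 2. Evaluate the standard form: now -t*cos(4*t)/2 + sin(4*t)/8.
Answer: -t*cos(4*t)/2 + sin(4*t)/8.


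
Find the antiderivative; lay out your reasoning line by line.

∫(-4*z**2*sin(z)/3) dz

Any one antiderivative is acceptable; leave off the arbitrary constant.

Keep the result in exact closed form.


Step 1. Integrate ∫(-4*z**2*sin(z)/3) dz by parts with u = z**2, dv = (-4*sin(z)/3) dz, so v = 4*cos(z)/3: now 4*z**2*cos(z)/3 + ∫(-8*z*cos(z)/3) dz.
Step 2. Integrate ∫(-8*z*cos(z)/3) dz by parts with u = z, dv = (-8*cos(z)/3) dz, so v = -8*sin(z)/3: now 4*z**2*cos(z)/3 - 8*z*sin(z)/3 + ∫(8*sin(z)/3) dz.
Step 3. Evaluate the standard form: now 4*z**2*cos(z)/3 - 8*z*sin(z)/3 - 8*cos(z)/3.
Answer: 4*z**2*cos(z)/3 - 8*z*sin(z)/3 - 8*cos(z)/3.


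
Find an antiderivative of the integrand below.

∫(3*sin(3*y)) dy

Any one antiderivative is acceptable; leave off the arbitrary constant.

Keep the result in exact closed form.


Answer: -cos(3*y).


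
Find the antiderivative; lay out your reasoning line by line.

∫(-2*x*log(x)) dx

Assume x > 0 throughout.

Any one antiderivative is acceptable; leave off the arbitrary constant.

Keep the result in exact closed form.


Step 1. Integrate ∫(-2*x*log(x)) dx by parts with u = log(x), dv = (-2*x) dx, so v = -x**2 [assuming x > 0]: now -x**2*log(x) + ∫(x) dx.
Step 2. Evaluate the standard form: now -x**2*log(x) + x**2/2.
Answer: -x**2*log(x) + x**2/2.


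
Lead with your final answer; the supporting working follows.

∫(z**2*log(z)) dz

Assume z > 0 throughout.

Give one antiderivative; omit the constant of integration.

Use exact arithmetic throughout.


The answer is z**3*log(z)/3 - z**3/9.
Step 1. Integrate ∫(z**2*log(z)) dz by parts with u = log(z), dv = (z**2) dz, so v = z**3/3 [assuming z > 0]: now z**3*log(z)/3 + ∫(-z**2/3) dz.
Step 2. Evaluate the standard form: now z**3*log(z)/3 - z**3/9.
Answer: z**3*log(z)/3 - z**3/9.


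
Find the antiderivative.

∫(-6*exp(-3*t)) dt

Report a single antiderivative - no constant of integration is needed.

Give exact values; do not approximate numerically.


Answer: 2*exp(-3*t).


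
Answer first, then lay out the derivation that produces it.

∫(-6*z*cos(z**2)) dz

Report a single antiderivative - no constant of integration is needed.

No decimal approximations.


The answer is -3*sin(z**2).
Step 1. Substitute u = z**2, turning ∫(-6*z*cos(z**2)) dz into ∫(-3*cos(u)) du: now ∫(-3*cos(u)) du.
Step 2. Evaluate the standard form: now -3*sin(u).
Step 3. Substitute back u = z**2: now -3*sin(z**2).
Answer: -3*sin(z**2).


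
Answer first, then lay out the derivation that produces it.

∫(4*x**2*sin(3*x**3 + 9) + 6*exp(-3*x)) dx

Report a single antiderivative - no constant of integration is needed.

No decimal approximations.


The answer is -4*cos(3*x**3 + 9)/9 - 2*exp(-3*x).
Step 1. Rewrite: now ∫(4*x**2*sin(3*x**3 + 9)) dx + ∫(6*exp(-3*x)) dx.
Step 2. Evaluate the standard form: now ∫(4*x**2*sin(3*x**3 + 9)) dx - 2*exp(-3*x).
Step 3. Substitute u = x**3 + 3, turning ∫(4*x**2*sin(3*x**3 + 9)) dx into ∫(4*sin(3*u)/3) du: now ∫(4*sin(3*u)/3) du - 2*exp(-3*x).
Step 4. Evaluate the standard form: now -4*cos(3*u)/9 - 2*exp(-3*x).
Step 5. Substitute back u = x**3 + 3: now -4*cos(3*x**3 + 9)/9 - 2*exp(-3*x).
Answer: -4*cos(3*x**3 + 9)/9 - 2*exp(-3*x).


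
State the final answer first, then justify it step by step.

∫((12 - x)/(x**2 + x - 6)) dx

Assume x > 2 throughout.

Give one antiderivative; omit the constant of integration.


The answer is 2*log(x - 2) - 3*log(x + 3).
Step 1. Decompose ∫((12 - x)/(x**2 + x - 6)) dx by partial fractions, (12 - x)/(x**2 + x - 6) = -3/(x + 3) + 2/(x - 2): now ∫(2/(x - 2)) dx + ∫(-3/(x + 3)) dx.
Step 2. Evaluate the standard form [assuming x > 2]: now 2*log(x - 2) + ∫(-3/(x + 3)) dx.
Step 3. Evaluate the standard form [assuming x > -3]: now 2*log(x - 2) - 3*log(x + 3).
Answer: 2*log(x - 2) - 3*log(x + 3).


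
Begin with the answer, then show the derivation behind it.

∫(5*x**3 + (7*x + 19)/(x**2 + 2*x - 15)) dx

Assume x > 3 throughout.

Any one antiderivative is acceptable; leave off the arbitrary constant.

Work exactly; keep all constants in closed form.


The answer is 5*x**4/4 + 5*log(x - 3) + 2*log(x + 5).
Step 1. Rewrite: now ∫(5*x**3) dx + ∫((7*x + 19)/(x**2 + 2*x - 15)) dx.
Step 2. Evaluate the standard form: now 5*x**4/4 + ∫((7*x + 19)/(x**2 + 2*x - 15)) dx.
Step 3. Decompose ∫((7*x + 19)/(x**2 + 2*x - 15)) dx by partial fractions, (7*x + 19)/(x**2 + 2*x - 15) = 2/(x + 5) + 5/(x - 3): now 5*x**4/4 + ∫(5/(x - 3)) dx + ∫(2/(x + 5)) dx.
Step 4. Evaluate the standard form [assuming x > 3]: now 5*x**4/4 + 5*log(x - 3) + ∫(2/(x + 5)) dx.
Step 5. Evaluate the standard form [assuming x > -5]: now 5*x**4/4 + 5*log(x - 3) + 2*log(x + 5).
Answer: 5*x**4/4 + 5*log(x - 3) + 2*log(x + 5).


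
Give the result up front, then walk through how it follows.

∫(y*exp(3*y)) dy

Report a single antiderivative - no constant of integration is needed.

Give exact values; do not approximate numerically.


The answer is y*exp(3*y)/3 - exp(3*y)/9.
Step 1. Integrate ∫(y*exp(3*y)) dy by parts with u = y, dv = (exp(3*y)) dy, so v = exp(3*y)/3: now y*exp(3*y)/3 + ∫(-exp(3*y)/3) dy.
Step 2. Evaluate the standard form: now y*exp(3*y)/3 - exp(3*y)/9.
Answer: y*exp(3*y)/3 - exp(3*y)/9.


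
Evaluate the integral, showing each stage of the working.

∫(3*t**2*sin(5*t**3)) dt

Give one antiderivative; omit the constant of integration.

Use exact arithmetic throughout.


Step 1. Substitute u = t**3, turning ∫(3*t**2*sin(5*t**3)) dt into ∫(sin(5*u)) du: now ∫(sin(5*u)) du.
Step 2. Evaluate the standard form: now -cos(5*u)/5.
Step 3. Substitute back u = t**3: now -cos(5*t**3)/5.
Answer: -cos(5*t**3)/5.


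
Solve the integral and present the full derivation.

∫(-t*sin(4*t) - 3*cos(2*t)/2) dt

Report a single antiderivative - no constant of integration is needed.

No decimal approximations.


Step 1. Rewrite: now ∫(-t*sin(4*t)) dt + ∫(-3*cos(2*t)/2) dt.
Step 2. Integrate ∫(-t*sin(4*t)) dt by parts with u = t, dv = (-sin(4*t)) dt, so v = cos(4*t)/4: now t*cos(4*t)/4 + ∫(-3*cos(2*t)/2) dt + ∫(-cos(4*t)/4) dt.
Step 3. Evaluate the standard form: now t*cos(4*t)/4 - sin(4*t)/16 + ∫(-3*cos(2*t)/2) dt.
Step 4. Evaluate the standard form: now t*cos(4*t)/4 - 3*sin(2*t)/4 - sin(4*t)/16.
Answer: t*cos(4*t)/4 - 3*sin(2*t)/4 - sin(4*t)/16.


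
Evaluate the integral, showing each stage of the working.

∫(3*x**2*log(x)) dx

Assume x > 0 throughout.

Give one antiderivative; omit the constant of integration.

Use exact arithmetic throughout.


Step 1. Integrate ∫(3*x**2*log(x)) dx by parts with u = log(x), dv = (3*x**2) dx, so v = x**3 [assuming x > 0]: now x**3*log(x) + ∫(-x**2) dx.
Step 2. Evaluate the standard form: now x**3*log(x) - x**3/3.
Answer: x**3*log(x) - x**3/3.


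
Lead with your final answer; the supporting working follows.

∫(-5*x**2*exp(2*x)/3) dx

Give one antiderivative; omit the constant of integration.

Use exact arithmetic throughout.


The answer is -5*x**2*exp(2*x)/6 + 5*x*exp(2*x)/6 - 5*exp(2*x)/12.
Step 1. Integrate ∫(-5*x**2*exp(2*x)/3) dx by parts with u = x**2, dv = (-5*exp(2*x)/3) dx, so v = -5*exp(2*x)/6: now -5*x**2*exp(2*x)/6 + ∫(5*x*exp(2*x)/3) dx.
Step 2. Integrate ∫(5*x*exp(2*x)/3) dx by parts with u = x, dv = (5*exp(2*x)/3) dx, so v = 5*exp(2*x)/6: now -5*x**2*exp(2*x)/6 + 5*x*exp(2*x)/6 + ∫(-5*exp(2*x)/6) dx.
Step 3. Evaluate the standard form: now -5*x**2*exp(2*x)/6 + 5*x*exp(2*x)/6 - 5*exp(2*x)/12.
Answer: -5*x**2*exp(2*x)/6 + 5*x*exp(2*x)/6 - 5*exp(2*x)/12.
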